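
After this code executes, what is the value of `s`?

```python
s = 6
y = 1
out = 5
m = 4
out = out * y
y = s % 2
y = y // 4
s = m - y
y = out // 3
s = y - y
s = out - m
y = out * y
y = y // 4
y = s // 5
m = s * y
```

out = 5*1 = 5
y = 6%2 = 0
y = 0//4 = 0
s = 4-0 = 4
y = 5//3 = 1
s = 1-1 = 0
s = 5-4 = 1
y = 5*1 = 5
y = 5//4 = 1
y = 1//5 = 0
m = 1*0 = 0

1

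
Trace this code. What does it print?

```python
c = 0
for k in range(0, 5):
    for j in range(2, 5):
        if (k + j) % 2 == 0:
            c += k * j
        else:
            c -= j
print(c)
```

27

k=0,j=2: even sum, c = 0+0 = 0
k=0,j=3: odd sum, c = 0-3 = -3
k=0,j=4: even sum, c = (-3)+0 = -3
k=1,j=2: odd sum, c = (-3)-2 = -5
k=1,j=3: even sum, c = (-5)+3 = -2
k=1,j=4: odd sum, c = (-2)-4 = -6
k=2,j=2: even sum, c = (-6)+4 = -2
k=2,j=3: odd sum, c = (-2)-3 = -5
k=2,j=4: even sum, c = (-5)+8 = 3
k=3,j=2: odd sum, c = 3-2 = 1
k=3,j=3: even sum, c = 1+9 = 10
k=3,j=4: odd sum, c = 10-4 = 6
k=4,j=2: even sum, c = 6+8 = 14
k=4,j=3: odd sum, c = 14-3 = 11
k=4,j=4: even sum, c = 11+16 = 27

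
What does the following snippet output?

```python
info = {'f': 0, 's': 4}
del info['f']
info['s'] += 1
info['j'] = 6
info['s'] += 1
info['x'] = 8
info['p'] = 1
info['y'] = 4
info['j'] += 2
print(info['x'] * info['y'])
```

32

del 'f' → {'s': 4}
info['s'] = 4+1 = 5 → {'s': 5}
info['j'] = 6 → {'s': 5, 'j': 6}
info['s'] = 5+1 = 6 → {'s': 6, 'j': 6}
info['x'] = 8 → {'s': 6, 'j': 6, 'x': 8}
info['p'] = 1 → {'s': 6, 'j': 6, 'x': 8, 'p': 1}
info['y'] = 4 → {'s': 6, 'j': 6, 'x': 8, 'p': 1, 'y': 4}
info['j'] = 6+2 = 8 → {'s': 6, 'j': 8, 'x': 8, 'p': 1, 'y': 4}
info['x']*info['y'] = 8*4 = 32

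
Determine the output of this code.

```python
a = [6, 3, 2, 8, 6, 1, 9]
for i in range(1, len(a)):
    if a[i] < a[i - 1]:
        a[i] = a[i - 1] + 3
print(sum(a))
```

105

i=1: 3<6, a[1] = 6+3 = 9 → [6, 9, 2, 8, 6, 1, 9]
i=2: 2<9, a[2] = 9+3 = 12 → [6, 9, 12, 8, 6, 1, 9]
i=3: 8<12, a[3] = 12+3 = 15 → [6, 9, 12, 15, 6, 1, 9]
i=4: 6<15, a[4] = 15+3 = 18 → [6, 9, 12, 15, 18, 1, 9]
i=5: 1<18, a[5] = 18+3 = 21 → [6, 9, 12, 15, 18, 21, 9]
i=6: 9<21, a[6] = 21+3 = 24 → [6, 9, 12, 15, 18, 21, 24]
sum = 105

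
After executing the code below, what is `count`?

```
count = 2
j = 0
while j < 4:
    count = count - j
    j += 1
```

j=0: count = 2-0 = 2
j=1: count = 2-1 = 1
j=2: count = 1-2 = -1
j=3: count = (-1)-3 = -4

-4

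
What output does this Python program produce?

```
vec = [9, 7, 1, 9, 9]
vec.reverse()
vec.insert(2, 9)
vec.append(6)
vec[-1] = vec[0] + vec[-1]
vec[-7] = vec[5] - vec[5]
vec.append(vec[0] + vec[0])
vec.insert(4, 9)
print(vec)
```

[0, 9, 9, 1, 9, 7, 9, 15, 0]

reverse → [9, 9, 1, 7, 9]
insert 9 at 2 → [9, 9, 9, 1, 7, 9]
append 6 → [9, 9, 9, 1, 7, 9, 6]
vec[-1] = vec[0]+vec[-1] = 9+6 = 15 → [9, 9, 9, 1, 7, 9, 15]
vec[-7] = vec[5]-vec[5] = 9-9 = 0 → [0, 9, 9, 1, 7, 9, 15]
append vec[0]+vec[0] = 0+0 = 0 → [0, 9, 9, 1, 7, 9, 15, 0]
insert 9 at 4 → [0, 9, 9, 1, 9, 7, 9, 15, 0]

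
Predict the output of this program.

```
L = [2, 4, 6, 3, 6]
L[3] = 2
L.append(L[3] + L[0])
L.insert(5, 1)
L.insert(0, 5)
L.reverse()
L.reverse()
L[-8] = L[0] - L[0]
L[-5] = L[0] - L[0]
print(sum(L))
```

19

L[3] = 2 → [2, 4, 6, 2, 6]
append L[3]+L[0] = 2+2 = 4 → [2, 4, 6, 2, 6, 4]
insert 1 at 5 → [2, 4, 6, 2, 6, 1, 4]
insert 5 at 0 → [5, 2, 4, 6, 2, 6, 1, 4]
reverse → [4, 1, 6, 2, 6, 4, 2, 5]
reverse → [5, 2, 4, 6, 2, 6, 1, 4]
L[-8] = L[0]-L[0] = 5-5 = 0 → [0, 2, 4, 6, 2, 6, 1, 4]
L[-5] = L[0]-L[0] = 0-0 = 0 → [0, 2, 4, 0, 2, 6, 1, 4]
sum = 19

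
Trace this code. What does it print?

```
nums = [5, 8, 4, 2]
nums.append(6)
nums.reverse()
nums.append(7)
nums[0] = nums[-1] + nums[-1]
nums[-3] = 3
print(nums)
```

[14, 2, 4, 3, 5, 7]

append 6 → [5, 8, 4, 2, 6]
reverse → [6, 2, 4, 8, 5]
append 7 → [6, 2, 4, 8, 5, 7]
nums[0] = nums[-1]+nums[-1] = 7+7 = 14 → [14, 2, 4, 8, 5, 7]
nums[-3] = 3 → [14, 2, 4, 3, 5, 7]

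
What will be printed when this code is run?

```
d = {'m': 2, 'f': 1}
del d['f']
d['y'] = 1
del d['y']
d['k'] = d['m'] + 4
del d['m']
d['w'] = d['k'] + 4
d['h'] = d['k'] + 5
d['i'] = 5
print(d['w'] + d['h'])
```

del 'f' → {'m': 2}
d['y'] = 1 → {'m': 2, 'y': 1}
del 'y' → {'m': 2}
d['k'] = d['m']+4 = 6 → {'m': 2, 'k': 6}
del 'm' → {'k': 6}
d['w'] = d['k']+4 = 10 → {'k': 6, 'w': 10}
d['h'] = d['k']+5 = 11 → {'k': 6, 'w': 10, 'h': 11}
d['i'] = 5 → {'k': 6, 'w': 10, 'h': 11, 'i': 5}
d['w']+d['h'] = 10+11 = 21

21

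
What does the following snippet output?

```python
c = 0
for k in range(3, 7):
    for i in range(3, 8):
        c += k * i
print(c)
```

k=3,i=3: c = 0+9 = 9
k=3,i=4: c = 9+12 = 21
k=3,i=5: c = 21+15 = 36
k=3,i=6: c = 36+18 = 54
k=3,i=7: c = 54+21 = 75
k=4,i=3: c = 75+12 = 87
k=4,i=4: c = 87+16 = 103
k=4,i=5: c = 103+20 = 123
k=4,i=6: c = 123+24 = 147
k=4,i=7: c = 147+28 = 175
k=5,i=3: c = 175+15 = 190
k=5,i=4: c = 190+20 = 210
k=5,i=5: c = 210+25 = 235
k=5,i=6: c = 235+30 = 265
k=5,i=7: c = 265+35 = 300
k=6,i=3: c = 300+18 = 318
k=6,i=4: c = 318+24 = 342
k=6,i=5: c = 342+30 = 372
k=6,i=6: c = 372+36 = 408
k=6,i=7: c = 408+42 = 450

450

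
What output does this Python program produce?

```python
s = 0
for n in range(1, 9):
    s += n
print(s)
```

36

n=1: s = 0+1 = 1
n=2: s = 1+2 = 3
n=3: s = 3+3 = 6
n=4: s = 6+4 = 10
n=5: s = 10+5 = 15
n=6: s = 15+6 = 21
n=7: s = 21+7 = 28
n=8: s = 28+8 = 36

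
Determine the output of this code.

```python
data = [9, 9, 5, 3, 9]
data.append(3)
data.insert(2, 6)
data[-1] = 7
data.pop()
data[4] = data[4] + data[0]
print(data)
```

[9, 9, 6, 5, 12, 9]

append 3 → [9, 9, 5, 3, 9, 3]
insert 6 at 2 → [9, 9, 6, 5, 3, 9, 3]
data[-1] = 7 → [9, 9, 6, 5, 3, 9, 7]
pop() removes 7 → [9, 9, 6, 5, 3, 9]
data[4] = data[4]+data[0] = 3+9 = 12 → [9, 9, 6, 5, 12, 9]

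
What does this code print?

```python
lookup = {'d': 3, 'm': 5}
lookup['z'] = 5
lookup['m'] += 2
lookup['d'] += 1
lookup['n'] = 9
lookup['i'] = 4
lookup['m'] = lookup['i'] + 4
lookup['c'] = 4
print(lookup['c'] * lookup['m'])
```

lookup['z'] = 5 → {'d': 3, 'm': 5, 'z': 5}
lookup['m'] = 5+2 = 7 → {'d': 3, 'm': 7, 'z': 5}
lookup['d'] = 3+1 = 4 → {'d': 4, 'm': 7, 'z': 5}
lookup['n'] = 9 → {'d': 4, 'm': 7, 'z': 5, 'n': 9}
lookup['i'] = 4 → {'d': 4, 'm': 7, 'z': 5, 'n': 9, 'i': 4}
lookup['m'] = lookup['i']+4 = 8 → {'d': 4, 'm': 8, 'z': 5, 'n': 9, 'i': 4}
lookup['c'] = 4 → {'d': 4, 'm': 8, 'z': 5, 'n': 9, 'i': 4, 'c': 4}
lookup['c']*lookup['m'] = 4*8 = 32

32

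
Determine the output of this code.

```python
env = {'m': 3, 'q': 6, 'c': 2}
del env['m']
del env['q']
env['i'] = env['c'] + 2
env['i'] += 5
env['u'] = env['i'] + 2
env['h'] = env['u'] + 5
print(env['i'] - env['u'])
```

-2

del 'm' → {'q': 6, 'c': 2}
del 'q' → {'c': 2}
env['i'] = env['c']+2 = 4 → {'c': 2, 'i': 4}
env['i'] = 4+5 = 9 → {'c': 2, 'i': 9}
env['u'] = env['i']+2 = 11 → {'c': 2, 'i': 9, 'u': 11}
env['h'] = env['u']+5 = 16 → {'c': 2, 'i': 9, 'u': 11, 'h': 16}
env['i']-env['u'] = 9-11 = -2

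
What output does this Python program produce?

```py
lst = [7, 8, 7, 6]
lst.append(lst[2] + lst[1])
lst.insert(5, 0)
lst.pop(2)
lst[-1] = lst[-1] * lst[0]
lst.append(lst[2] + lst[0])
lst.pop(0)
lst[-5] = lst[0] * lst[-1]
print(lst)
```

[104, 6, 15, 0, 13]

append lst[2]+lst[1] = 7+8 = 15 → [7, 8, 7, 6, 15]
insert 0 at 5 → [7, 8, 7, 6, 15, 0]
pop(2) removes 7 → [7, 8, 6, 15, 0]
lst[-1] = lst[-1]*lst[0] = 0*7 = 0 → [7, 8, 6, 15, 0]
append lst[2]+lst[0] = 6+7 = 13 → [7, 8, 6, 15, 0, 13]
pop(0) removes 7 → [8, 6, 15, 0, 13]
lst[-5] = lst[0]*lst[-1] = 8*13 = 104 → [104, 6, 15, 0, 13]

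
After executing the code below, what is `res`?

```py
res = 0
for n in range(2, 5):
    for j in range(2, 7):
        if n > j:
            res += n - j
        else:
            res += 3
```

n=2,j=2: not 2>2, res = 0+3 = 3
n=2,j=3: not 2>3, res = 3+3 = 6
n=2,j=4: not 2>4, res = 6+3 = 9
n=2,j=5: not 2>5, res = 9+3 = 12
n=2,j=6: not 2>6, res = 12+3 = 15
n=3,j=2: 3>2, res = 15+1 = 16
n=3,j=3: not 3>3, res = 16+3 = 19
n=3,j=4: not 3>4, res = 19+3 = 22
n=3,j=5: not 3>5, res = 22+3 = 25
n=3,j=6: not 3>6, res = 25+3 = 28
n=4,j=2: 4>2, res = 28+2 = 30
n=4,j=3: 4>3, res = 30+1 = 31
n=4,j=4: not 4>4, res = 31+3 = 34
n=4,j=5: not 4>5, res = 34+3 = 37
n=4,j=6: not 4>6, res = 37+3 = 40

40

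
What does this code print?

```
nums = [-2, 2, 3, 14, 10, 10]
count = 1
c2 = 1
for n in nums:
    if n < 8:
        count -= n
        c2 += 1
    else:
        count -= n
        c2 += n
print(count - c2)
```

n=-2: <8, count = 1-(-2) = 3; c2=2
n=2: <8, count = 3-2 = 1; c2=3
n=3: <8, count = 1-3 = -2; c2=4
n=14: not <8, count = (-2)-14 = -16; c2=18
n=10: not <8, count = (-16)-10 = -26; c2=28
n=10: not <8, count = (-26)-10 = -36; c2=38
count-c2 = (-36)-38 = -74

-74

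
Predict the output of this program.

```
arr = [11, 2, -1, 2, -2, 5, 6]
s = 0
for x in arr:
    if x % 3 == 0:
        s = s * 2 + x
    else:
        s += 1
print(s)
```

18

x=11: not %3==0, s = 0+1 = 1
x=2: not %3==0, s = 1+1 = 2
x=-1: not %3==0, s = 2+1 = 3
x=2: not %3==0, s = 3+1 = 4
x=-2: not %3==0, s = 4+1 = 5
x=5: not %3==0, s = 5+1 = 6
x=6: %3==0, s = 6*2+6 = 18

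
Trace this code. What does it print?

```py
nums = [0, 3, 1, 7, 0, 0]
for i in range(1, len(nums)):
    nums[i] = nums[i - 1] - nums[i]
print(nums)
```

i=1: nums[1] = 0-3 = -3 → [0, -3, 1, 7, 0, 0]
i=2: nums[2] = (-3)-1 = -4 → [0, -3, -4, 7, 0, 0]
i=3: nums[3] = (-4)-7 = -11 → [0, -3, -4, -11, 0, 0]
i=4: nums[4] = (-11)-0 = -11 → [0, -3, -4, -11, -11, 0]
i=5: nums[5] = (-11)-0 = -11 → [0, -3, -4, -11, -11, -11]

[0, -3, -4, -11, -11, -11]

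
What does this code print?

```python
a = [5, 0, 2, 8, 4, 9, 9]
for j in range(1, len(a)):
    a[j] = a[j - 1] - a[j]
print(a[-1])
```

j=1: a[1] = 5-0 = 5 → [5, 5, 2, 8, 4, 9, 9]
j=2: a[2] = 5-2 = 3 → [5, 5, 3, 8, 4, 9, 9]
j=3: a[3] = 3-8 = -5 → [5, 5, 3, -5, 4, 9, 9]
j=4: a[4] = (-5)-4 = -9 → [5, 5, 3, -5, -9, 9, 9]
j=5: a[5] = (-9)-9 = -18 → [5, 5, 3, -5, -9, -18, 9]
j=6: a[6] = (-18)-9 = -27 → [5, 5, 3, -5, -9, -18, -27]

-27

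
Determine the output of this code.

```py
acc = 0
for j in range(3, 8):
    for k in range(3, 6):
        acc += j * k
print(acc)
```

300

j=3,k=3: acc = 0+9 = 9
j=3,k=4: acc = 9+12 = 21
j=3,k=5: acc = 21+15 = 36
j=4,k=3: acc = 36+12 = 48
j=4,k=4: acc = 48+16 = 64
j=4,k=5: acc = 64+20 = 84
j=5,k=3: acc = 84+15 = 99
j=5,k=4: acc = 99+20 = 119
j=5,k=5: acc = 119+25 = 144
j=6,k=3: acc = 144+18 = 162
j=6,k=4: acc = 162+24 = 186
j=6,k=5: acc = 186+30 = 216
j=7,k=3: acc = 216+21 = 237
j=7,k=4: acc = 237+28 = 265
j=7,k=5: acc = 265+35 = 300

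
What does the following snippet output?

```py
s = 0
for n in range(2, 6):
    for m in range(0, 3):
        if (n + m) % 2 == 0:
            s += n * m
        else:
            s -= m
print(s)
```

14

n=2,m=0: even sum, s = 0+0 = 0
n=2,m=1: odd sum, s = 0-1 = -1
n=2,m=2: even sum, s = (-1)+4 = 3
n=3,m=0: odd sum, s = 3-0 = 3
n=3,m=1: even sum, s = 3+3 = 6
n=3,m=2: odd sum, s = 6-2 = 4
n=4,m=0: even sum, s = 4+0 = 4
n=4,m=1: odd sum, s = 4-1 = 3
n=4,m=2: even sum, s = 3+8 = 11
n=5,m=0: odd sum, s = 11-0 = 11
n=5,m=1: even sum, s = 11+5 = 16
n=5,m=2: odd sum, s = 16-2 = 14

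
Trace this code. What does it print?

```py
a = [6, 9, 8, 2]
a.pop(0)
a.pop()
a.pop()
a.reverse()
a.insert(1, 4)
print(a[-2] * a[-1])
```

36

pop(0) removes 6 → [9, 8, 2]
pop() removes 2 → [9, 8]
pop() removes 8 → [9]
reverse → [9]
insert 4 at 1 → [9, 4]
a[-2]*a[-1] = 9*4 = 36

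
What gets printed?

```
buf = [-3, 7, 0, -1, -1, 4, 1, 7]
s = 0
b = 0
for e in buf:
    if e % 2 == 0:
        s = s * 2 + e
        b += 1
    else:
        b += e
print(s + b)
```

e=-3: not even; b=-3
e=7: not even; b=4
e=0: even, s = 0*2+0 = 0; b=5
e=-1: not even; b=4
e=-1: not even; b=3
e=4: even, s = 0*2+4 = 4; b=4
e=1: not even; b=5
e=7: not even; b=12
s+b = 4+12 = 16

16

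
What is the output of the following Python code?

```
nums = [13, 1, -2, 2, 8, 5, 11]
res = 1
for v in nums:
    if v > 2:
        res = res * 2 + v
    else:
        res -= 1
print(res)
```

v=13: >2, res = 1*2+13 = 15
v=1: not >2, res = 15-1 = 14
v=-2: not >2, res = 14-1 = 13
v=2: not >2, res = 13-1 = 12
v=8: >2, res = 12*2+8 = 32
v=5: >2, res = 32*2+5 = 69
v=11: >2, res = 69*2+11 = 149

149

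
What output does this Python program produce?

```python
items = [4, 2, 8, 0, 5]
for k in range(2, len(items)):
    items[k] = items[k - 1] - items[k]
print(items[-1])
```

-11

k=2: items[2] = 2-8 = -6 → [4, 2, -6, 0, 5]
k=3: items[3] = (-6)-0 = -6 → [4, 2, -6, -6, 5]
k=4: items[4] = (-6)-5 = -11 → [4, 2, -6, -6, -11]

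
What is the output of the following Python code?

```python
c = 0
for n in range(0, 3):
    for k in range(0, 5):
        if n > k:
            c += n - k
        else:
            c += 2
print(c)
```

n=0,k=0: not 0>0, c = 0+2 = 2
n=0,k=1: not 0>1, c = 2+2 = 4
n=0,k=2: not 0>2, c = 4+2 = 6
n=0,k=3: not 0>3, c = 6+2 = 8
n=0,k=4: not 0>4, c = 8+2 = 10
n=1,k=0: 1>0, c = 10+1 = 11
n=1,k=1: not 1>1, c = 11+2 = 13
n=1,k=2: not 1>2, c = 13+2 = 15
n=1,k=3: not 1>3, c = 15+2 = 17
n=1,k=4: not 1>4, c = 17+2 = 19
n=2,k=0: 2>0, c = 19+2 = 21
n=2,k=1: 2>1, c = 21+1 = 22
n=2,k=2: not 2>2, c = 22+2 = 24
n=2,k=3: not 2>3, c = 24+2 = 26
n=2,k=4: not 2>4, c = 26+2 = 28

28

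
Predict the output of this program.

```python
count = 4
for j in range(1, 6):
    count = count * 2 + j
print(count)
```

185

j=1: count = 4*2+1 = 9
j=2: count = 9*2+2 = 20
j=3: count = 20*2+3 = 43
j=4: count = 43*2+4 = 90
j=5: count = 90*2+5 = 185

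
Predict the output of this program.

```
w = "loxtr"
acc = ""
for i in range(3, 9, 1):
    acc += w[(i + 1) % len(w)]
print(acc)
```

rloxtr

i=3: add w[4]='r' → 'r'
i=4: add w[0]='l' → 'rl'
i=5: add w[1]='o' → 'rlo'
i=6: add w[2]='x' → 'rlox'
i=7: add w[3]='t' → 'rloxt'
i=8: add w[4]='r' → 'rloxtr'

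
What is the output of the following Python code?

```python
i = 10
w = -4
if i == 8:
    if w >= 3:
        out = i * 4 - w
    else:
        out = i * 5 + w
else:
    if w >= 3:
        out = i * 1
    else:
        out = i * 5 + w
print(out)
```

46

i=10, w=-4
i == 8 is False; w >= 3 is False
→ out = i * 5 + w = 46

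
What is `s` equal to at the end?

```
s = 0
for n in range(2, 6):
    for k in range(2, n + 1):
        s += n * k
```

n=2,k=2: s = 0+4 = 4
n=3,k=2: s = 4+6 = 10
n=3,k=3: s = 10+9 = 19
n=4,k=2: s = 19+8 = 27
n=4,k=3: s = 27+12 = 39
n=4,k=4: s = 39+16 = 55
n=5,k=2: s = 55+10 = 65
n=5,k=3: s = 65+15 = 80
n=5,k=4: s = 80+20 = 100
n=5,k=5: s = 100+25 = 125

125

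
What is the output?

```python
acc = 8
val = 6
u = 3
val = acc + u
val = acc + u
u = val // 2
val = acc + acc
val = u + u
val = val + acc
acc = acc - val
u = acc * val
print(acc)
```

-10

val = 8+3 = 11
val = 8+3 = 11
u = 11//2 = 5
val = 8+8 = 16
val = 5+5 = 10
val = 10+8 = 18
acc = 8-18 = -10
u = (-10)*18 = -180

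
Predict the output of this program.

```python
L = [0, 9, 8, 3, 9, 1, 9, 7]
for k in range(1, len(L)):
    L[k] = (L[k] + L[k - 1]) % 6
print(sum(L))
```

k=1: L[1] = (9+0)%6 = 3 → [0, 3, 8, 3, 9, 1, 9, 7]
k=2: L[2] = (8+3)%6 = 5 → [0, 3, 5, 3, 9, 1, 9, 7]
k=3: L[3] = (3+5)%6 = 2 → [0, 3, 5, 2, 9, 1, 9, 7]
k=4: L[4] = (9+2)%6 = 5 → [0, 3, 5, 2, 5, 1, 9, 7]
k=5: L[5] = (1+5)%6 = 0 → [0, 3, 5, 2, 5, 0, 9, 7]
k=6: L[6] = (9+0)%6 = 3 → [0, 3, 5, 2, 5, 0, 3, 7]
k=7: L[7] = (7+3)%6 = 4 → [0, 3, 5, 2, 5, 0, 3, 4]
sum = 22

22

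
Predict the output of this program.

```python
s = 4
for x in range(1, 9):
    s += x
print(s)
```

40

x=1: s = 4+1 = 5
x=2: s = 5+2 = 7
x=3: s = 7+3 = 10
x=4: s = 10+4 = 14
x=5: s = 14+5 = 19
x=6: s = 19+6 = 25
x=7: s = 25+7 = 32
x=8: s = 32+8 = 40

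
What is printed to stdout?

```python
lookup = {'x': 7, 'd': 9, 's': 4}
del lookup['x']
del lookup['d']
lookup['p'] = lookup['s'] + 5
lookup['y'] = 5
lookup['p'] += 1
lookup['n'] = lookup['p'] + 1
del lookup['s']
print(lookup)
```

{'p': 10, 'y': 5, 'n': 11}

del 'x' → {'d': 9, 's': 4}
del 'd' → {'s': 4}
lookup['p'] = lookup['s']+5 = 9 → {'s': 4, 'p': 9}
lookup['y'] = 5 → {'s': 4, 'p': 9, 'y': 5}
lookup['p'] = 9+1 = 10 → {'s': 4, 'p': 10, 'y': 5}
lookup['n'] = lookup['p']+1 = 11 → {'s': 4, 'p': 10, 'y': 5, 'n': 11}
del 's' → {'p': 10, 'y': 5, 'n': 11}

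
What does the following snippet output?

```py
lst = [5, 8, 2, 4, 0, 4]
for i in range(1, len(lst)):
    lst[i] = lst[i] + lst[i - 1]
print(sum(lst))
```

94

i=1: lst[1] = 8+5 = 13 → [5, 13, 2, 4, 0, 4]
i=2: lst[2] = 2+13 = 15 → [5, 13, 15, 4, 0, 4]
i=3: lst[3] = 4+15 = 19 → [5, 13, 15, 19, 0, 4]
i=4: lst[4] = 0+19 = 19 → [5, 13, 15, 19, 19, 4]
i=5: lst[5] = 4+19 = 23 → [5, 13, 15, 19, 19, 23]
sum = 94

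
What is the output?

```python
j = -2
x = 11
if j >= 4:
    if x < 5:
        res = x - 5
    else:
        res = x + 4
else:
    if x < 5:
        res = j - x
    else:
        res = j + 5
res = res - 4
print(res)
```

j=-2, x=11
j >= 4 is False; x < 5 is False
→ res = j + 5 = 3
res = 3-4 = -1

-1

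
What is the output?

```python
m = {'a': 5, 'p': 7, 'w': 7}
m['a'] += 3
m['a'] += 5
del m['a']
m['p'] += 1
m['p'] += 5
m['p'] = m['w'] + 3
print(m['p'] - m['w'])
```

3

m['a'] = 5+3 = 8 → {'a': 8, 'p': 7, 'w': 7}
m['a'] = 8+5 = 13 → {'a': 13, 'p': 7, 'w': 7}
del 'a' → {'p': 7, 'w': 7}
m['p'] = 7+1 = 8 → {'p': 8, 'w': 7}
m['p'] = 8+5 = 13 → {'p': 13, 'w': 7}
m['p'] = m['w']+3 = 10 → {'p': 10, 'w': 7}
m['p']-m['w'] = 10-7 = 3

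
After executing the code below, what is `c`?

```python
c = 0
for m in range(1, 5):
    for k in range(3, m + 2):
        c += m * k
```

75

m=2,k=3: c = 0+6 = 6
m=3,k=3: c = 6+9 = 15
m=3,k=4: c = 15+12 = 27
m=4,k=3: c = 27+12 = 39
m=4,k=4: c = 39+16 = 55
m=4,k=5: c = 55+20 = 75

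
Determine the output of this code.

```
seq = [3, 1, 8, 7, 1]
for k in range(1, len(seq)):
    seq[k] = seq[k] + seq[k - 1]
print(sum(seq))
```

58

k=1: seq[1] = 1+3 = 4 → [3, 4, 8, 7, 1]
k=2: seq[2] = 8+4 = 12 → [3, 4, 12, 7, 1]
k=3: seq[3] = 7+12 = 19 → [3, 4, 12, 19, 1]
k=4: seq[4] = 1+19 = 20 → [3, 4, 12, 19, 20]
sum = 58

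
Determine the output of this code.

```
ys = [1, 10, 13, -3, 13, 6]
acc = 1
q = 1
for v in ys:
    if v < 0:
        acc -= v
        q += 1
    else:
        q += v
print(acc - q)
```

-41

v=1: not <0; q=2
v=10: not <0; q=12
v=13: not <0; q=25
v=-3: <0, acc = 1-(-3) = 4; q=26
v=13: not <0; q=39
v=6: not <0; q=45
acc-q = 4-45 = -41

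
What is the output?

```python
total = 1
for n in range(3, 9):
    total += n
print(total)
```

34

n=3: total = 1+3 = 4
n=4: total = 4+4 = 8
n=5: total = 8+5 = 13
n=6: total = 13+6 = 19
n=7: total = 19+7 = 26
n=8: total = 26+8 = 34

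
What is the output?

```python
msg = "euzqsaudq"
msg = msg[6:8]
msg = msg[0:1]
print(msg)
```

slice [6:8] → 'ud'
slice [0:1] → 'u'

u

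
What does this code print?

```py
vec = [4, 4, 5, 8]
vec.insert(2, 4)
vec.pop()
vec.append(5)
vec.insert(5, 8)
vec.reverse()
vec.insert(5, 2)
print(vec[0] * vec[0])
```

insert 4 at 2 → [4, 4, 4, 5, 8]
pop() removes 8 → [4, 4, 4, 5]
append 5 → [4, 4, 4, 5, 5]
insert 8 at 5 → [4, 4, 4, 5, 5, 8]
reverse → [8, 5, 5, 4, 4, 4]
insert 2 at 5 → [8, 5, 5, 4, 4, 2, 4]
vec[0]*vec[0] = 8*8 = 64

64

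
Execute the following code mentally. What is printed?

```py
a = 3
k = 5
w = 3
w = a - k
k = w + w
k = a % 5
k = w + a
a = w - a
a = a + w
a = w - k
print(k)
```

w = 3-5 = -2
k = (-2)+(-2) = -4
k = 3%5 = 3
k = (-2)+3 = 1
a = (-2)-3 = -5
a = (-5)+(-2) = -7
a = (-2)-1 = -3

1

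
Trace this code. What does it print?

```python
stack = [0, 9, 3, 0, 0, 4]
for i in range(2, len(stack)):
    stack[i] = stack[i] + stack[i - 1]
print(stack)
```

[0, 9, 12, 12, 12, 16]

i=2: stack[2] = 3+9 = 12 → [0, 9, 12, 0, 0, 4]
i=3: stack[3] = 0+12 = 12 → [0, 9, 12, 12, 0, 4]
i=4: stack[4] = 0+12 = 12 → [0, 9, 12, 12, 12, 4]
i=5: stack[5] = 4+12 = 16 → [0, 9, 12, 12, 12, 16]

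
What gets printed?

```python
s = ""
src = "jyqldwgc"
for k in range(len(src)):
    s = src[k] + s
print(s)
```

cgwdlqyj

k=0: prepend 'j' → 'j'
k=1: prepend 'y' → 'yj'
k=2: prepend 'q' → 'qyj'
k=3: prepend 'l' → 'lqyj'
k=4: prepend 'd' → 'dlqyj'
k=5: prepend 'w' → 'wdlqyj'
k=6: prepend 'g' → 'gwdlqyj'
k=7: prepend 'c' → 'cgwdlqyj'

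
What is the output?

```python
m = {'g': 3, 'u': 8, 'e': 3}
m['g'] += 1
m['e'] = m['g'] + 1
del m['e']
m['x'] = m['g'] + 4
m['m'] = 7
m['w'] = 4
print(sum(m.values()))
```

m['g'] = 3+1 = 4 → {'g': 4, 'u': 8, 'e': 3}
m['e'] = m['g']+1 = 5 → {'g': 4, 'u': 8, 'e': 5}
del 'e' → {'g': 4, 'u': 8}
m['x'] = m['g']+4 = 8 → {'g': 4, 'u': 8, 'x': 8}
m['m'] = 7 → {'g': 4, 'u': 8, 'x': 8, 'm': 7}
m['w'] = 4 → {'g': 4, 'u': 8, 'x': 8, 'm': 7, 'w': 4}
sum of values = 31

31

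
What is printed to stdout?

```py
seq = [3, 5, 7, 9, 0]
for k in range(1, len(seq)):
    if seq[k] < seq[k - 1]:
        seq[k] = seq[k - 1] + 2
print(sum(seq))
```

35

k=1: 5>=3, unchanged → [3, 5, 7, 9, 0]
k=2: 7>=5, unchanged → [3, 5, 7, 9, 0]
k=3: 9>=7, unchanged → [3, 5, 7, 9, 0]
k=4: 0<9, seq[4] = 9+2 = 11 → [3, 5, 7, 9, 11]
sum = 35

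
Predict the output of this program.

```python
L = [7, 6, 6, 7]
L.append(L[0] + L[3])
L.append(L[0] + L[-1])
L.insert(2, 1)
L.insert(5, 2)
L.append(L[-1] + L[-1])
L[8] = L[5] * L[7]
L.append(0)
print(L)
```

[7, 6, 1, 6, 7, 2, 14, 21, 42, 0]

append L[0]+L[3] = 7+7 = 14 → [7, 6, 6, 7, 14]
append L[0]+L[-1] = 7+14 = 21 → [7, 6, 6, 7, 14, 21]
insert 1 at 2 → [7, 6, 1, 6, 7, 14, 21]
insert 2 at 5 → [7, 6, 1, 6, 7, 2, 14, 21]
append L[-1]+L[-1] = 21+21 = 42 → [7, 6, 1, 6, 7, 2, 14, 21, 42]
L[8] = L[5]*L[7] = 2*21 = 42 → [7, 6, 1, 6, 7, 2, 14, 21, 42]
append 0 → [7, 6, 1, 6, 7, 2, 14, 21, 42, 0]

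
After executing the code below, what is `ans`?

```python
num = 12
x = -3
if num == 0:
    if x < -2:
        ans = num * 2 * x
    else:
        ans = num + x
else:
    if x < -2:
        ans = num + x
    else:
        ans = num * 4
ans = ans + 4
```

13

num=12, x=-3
num == 0 is False; x < -2 is True
→ ans = num + x = 9
ans = 9+4 = 13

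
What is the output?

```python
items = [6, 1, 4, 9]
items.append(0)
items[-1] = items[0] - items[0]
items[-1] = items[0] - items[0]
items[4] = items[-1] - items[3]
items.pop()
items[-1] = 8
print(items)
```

append 0 → [6, 1, 4, 9, 0]
items[-1] = items[0]-items[0] = 6-6 = 0 → [6, 1, 4, 9, 0]
items[-1] = items[0]-items[0] = 6-6 = 0 → [6, 1, 4, 9, 0]
items[4] = items[-1]-items[3] = 0-9 = -9 → [6, 1, 4, 9, -9]
pop() removes -9 → [6, 1, 4, 9]
items[-1] = 8 → [6, 1, 4, 8]

[6, 1, 4, 8]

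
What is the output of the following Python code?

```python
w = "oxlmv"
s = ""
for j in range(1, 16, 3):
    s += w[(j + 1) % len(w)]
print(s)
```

j=1: add w[2]='l' → 'l'
j=4: add w[0]='o' → 'lo'
j=7: add w[3]='m' → 'lom'
j=10: add w[1]='x' → 'lomx'
j=13: add w[4]='v' → 'lomxv'

lomxv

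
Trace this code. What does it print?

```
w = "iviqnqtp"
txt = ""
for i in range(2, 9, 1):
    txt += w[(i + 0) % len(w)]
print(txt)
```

i=2: add w[2]='i' → 'i'
i=3: add w[3]='q' → 'iq'
i=4: add w[4]='n' → 'iqn'
i=5: add w[5]='q' → 'iqnq'
i=6: add w[6]='t' → 'iqnqt'
i=7: add w[7]='p' → 'iqnqtp'
i=8: add w[0]='i' → 'iqnqtpi'

iqnqtpi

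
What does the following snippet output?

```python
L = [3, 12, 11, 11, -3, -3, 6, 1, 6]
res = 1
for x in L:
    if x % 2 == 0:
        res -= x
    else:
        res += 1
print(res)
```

x=3: not even, res = 1+1 = 2
x=12: even, res = 2-12 = -10
x=11: not even, res = (-10)+1 = -9
x=11: not even, res = (-9)+1 = -8
x=-3: not even, res = (-8)+1 = -7
x=-3: not even, res = (-7)+1 = -6
x=6: even, res = (-6)-6 = -12
x=1: not even, res = (-12)+1 = -11
x=6: even, res = (-11)-6 = -17

-17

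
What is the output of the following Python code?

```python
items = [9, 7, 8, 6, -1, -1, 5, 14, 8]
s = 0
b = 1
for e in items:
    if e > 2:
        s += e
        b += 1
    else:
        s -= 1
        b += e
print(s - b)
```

49

e=9: >2, s = 0+9 = 9; b=2
e=7: >2, s = 9+7 = 16; b=3
e=8: >2, s = 16+8 = 24; b=4
e=6: >2, s = 24+6 = 30; b=5
e=-1: not >2, s = 30-1 = 29; b=4
e=-1: not >2, s = 29-1 = 28; b=3
e=5: >2, s = 28+5 = 33; b=4
e=14: >2, s = 33+14 = 47; b=5
e=8: >2, s = 47+8 = 55; b=6
s-b = 55-6 = 49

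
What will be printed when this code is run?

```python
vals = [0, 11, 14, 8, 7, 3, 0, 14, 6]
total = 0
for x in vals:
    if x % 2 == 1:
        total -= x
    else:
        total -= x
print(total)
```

-63

x=0: not odd, total = 0-0 = 0
x=11: odd, total = 0-11 = -11
x=14: not odd, total = (-11)-14 = -25
x=8: not odd, total = (-25)-8 = -33
x=7: odd, total = (-33)-7 = -40
x=3: odd, total = (-40)-3 = -43
x=0: not odd, total = (-43)-0 = -43
x=14: not odd, total = (-43)-14 = -57
x=6: not odd, total = (-57)-6 = -63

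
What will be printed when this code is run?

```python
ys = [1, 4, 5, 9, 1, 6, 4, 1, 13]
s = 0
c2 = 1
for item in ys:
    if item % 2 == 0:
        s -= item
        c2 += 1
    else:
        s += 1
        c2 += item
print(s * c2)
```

-272

item=1: not even, s = 0+1 = 1; c2=2
item=4: even, s = 1-4 = -3; c2=3
item=5: not even, s = (-3)+1 = -2; c2=8
item=9: not even, s = (-2)+1 = -1; c2=17
item=1: not even, s = (-1)+1 = 0; c2=18
item=6: even, s = 0-6 = -6; c2=19
item=4: even, s = (-6)-4 = -10; c2=20
item=1: not even, s = (-10)+1 = -9; c2=21
item=13: not even, s = (-9)+1 = -8; c2=34
s*c2 = (-8)*34 = -272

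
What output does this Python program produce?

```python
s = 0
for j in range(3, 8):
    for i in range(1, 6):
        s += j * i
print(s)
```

375

j=3,i=1: s = 0+3 = 3
j=3,i=2: s = 3+6 = 9
j=3,i=3: s = 9+9 = 18
j=3,i=4: s = 18+12 = 30
j=3,i=5: s = 30+15 = 45
j=4,i=1: s = 45+4 = 49
j=4,i=2: s = 49+8 = 57
j=4,i=3: s = 57+12 = 69
j=4,i=4: s = 69+16 = 85
j=4,i=5: s = 85+20 = 105
j=5,i=1: s = 105+5 = 110
j=5,i=2: s = 110+10 = 120
j=5,i=3: s = 120+15 = 135
j=5,i=4: s = 135+20 = 155
j=5,i=5: s = 155+25 = 180
j=6,i=1: s = 180+6 = 186
j=6,i=2: s = 186+12 = 198
j=6,i=3: s = 198+18 = 216
j=6,i=4: s = 216+24 = 240
j=6,i=5: s = 240+30 = 270
j=7,i=1: s = 270+7 = 277
j=7,i=2: s = 277+14 = 291
j=7,i=3: s = 291+21 = 312
j=7,i=4: s = 312+28 = 340
j=7,i=5: s = 340+35 = 375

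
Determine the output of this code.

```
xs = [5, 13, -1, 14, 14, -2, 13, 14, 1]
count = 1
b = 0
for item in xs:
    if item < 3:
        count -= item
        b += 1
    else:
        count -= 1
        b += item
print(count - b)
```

-79

item=5: not <3, count = 1-1 = 0; b=5
item=13: not <3, count = 0-1 = -1; b=18
item=-1: <3, count = (-1)-(-1) = 0; b=19
item=14: not <3, count = 0-1 = -1; b=33
item=14: not <3, count = (-1)-1 = -2; b=47
item=-2: <3, count = (-2)-(-2) = 0; b=48
item=13: not <3, count = 0-1 = -1; b=61
item=14: not <3, count = (-1)-1 = -2; b=75
item=1: <3, count = (-2)-1 = -3; b=76
count-b = (-3)-76 = -79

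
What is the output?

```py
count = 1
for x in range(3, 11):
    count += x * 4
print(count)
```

209

x=3: count = 1+3*4 = 13
x=4: count = 13+4*4 = 29
x=5: count = 29+5*4 = 49
x=6: count = 49+6*4 = 73
x=7: count = 73+7*4 = 101
x=8: count = 101+8*4 = 133
x=9: count = 133+9*4 = 169
x=10: count = 169+10*4 = 209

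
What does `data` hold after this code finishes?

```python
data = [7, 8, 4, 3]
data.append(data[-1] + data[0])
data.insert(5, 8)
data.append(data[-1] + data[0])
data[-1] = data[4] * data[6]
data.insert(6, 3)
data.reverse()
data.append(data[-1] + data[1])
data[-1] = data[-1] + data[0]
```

[150, 3, 8, 10, 3, 4, 8, 7, 160]

append data[-1]+data[0] = 3+7 = 10 → [7, 8, 4, 3, 10]
insert 8 at 5 → [7, 8, 4, 3, 10, 8]
append data[-1]+data[0] = 8+7 = 15 → [7, 8, 4, 3, 10, 8, 15]
data[-1] = data[4]*data[6] = 10*15 = 150 → [7, 8, 4, 3, 10, 8, 150]
insert 3 at 6 → [7, 8, 4, 3, 10, 8, 3, 150]
reverse → [150, 3, 8, 10, 3, 4, 8, 7]
append data[-1]+data[1] = 7+3 = 10 → [150, 3, 8, 10, 3, 4, 8, 7, 10]
data[-1] = data[-1]+data[0] = 10+150 = 160 → [150, 3, 8, 10, 3, 4, 8, 7, 160]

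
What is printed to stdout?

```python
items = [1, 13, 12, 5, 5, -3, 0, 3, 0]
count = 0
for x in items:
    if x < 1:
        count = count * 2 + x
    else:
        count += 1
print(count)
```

30

x=1: not <1, count = 0+1 = 1
x=13: not <1, count = 1+1 = 2
x=12: not <1, count = 2+1 = 3
x=5: not <1, count = 3+1 = 4
x=5: not <1, count = 4+1 = 5
x=-3: <1, count = 5*2+(-3) = 7
x=0: <1, count = 7*2+0 = 14
x=3: not <1, count = 14+1 = 15
x=0: <1, count = 15*2+0 = 30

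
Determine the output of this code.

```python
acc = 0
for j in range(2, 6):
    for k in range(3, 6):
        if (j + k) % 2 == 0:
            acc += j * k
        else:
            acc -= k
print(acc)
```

64

j=2,k=3: odd sum, acc = 0-3 = -3
j=2,k=4: even sum, acc = (-3)+8 = 5
j=2,k=5: odd sum, acc = 5-5 = 0
j=3,k=3: even sum, acc = 0+9 = 9
j=3,k=4: odd sum, acc = 9-4 = 5
j=3,k=5: even sum, acc = 5+15 = 20
j=4,k=3: odd sum, acc = 20-3 = 17
j=4,k=4: even sum, acc = 17+16 = 33
j=4,k=5: odd sum, acc = 33-5 = 28
j=5,k=3: even sum, acc = 28+15 = 43
j=5,k=4: odd sum, acc = 43-4 = 39
j=5,k=5: even sum, acc = 39+25 = 64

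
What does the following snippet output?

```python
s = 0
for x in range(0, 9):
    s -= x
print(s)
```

-36

x=0: s = 0-0 = 0
x=1: s = 0-1 = -1
x=2: s = (-1)-2 = -3
x=3: s = (-3)-3 = -6
x=4: s = (-6)-4 = -10
x=5: s = (-10)-5 = -15
x=6: s = (-15)-6 = -21
x=7: s = (-21)-7 = -28
x=8: s = (-28)-8 = -36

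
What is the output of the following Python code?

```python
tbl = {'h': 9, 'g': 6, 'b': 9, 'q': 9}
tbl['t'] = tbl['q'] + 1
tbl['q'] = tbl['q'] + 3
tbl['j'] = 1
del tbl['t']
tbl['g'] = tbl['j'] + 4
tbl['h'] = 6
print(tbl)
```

tbl['t'] = tbl['q']+1 = 10 → {'h': 9, 'g': 6, 'b': 9, 'q': 9, 't': 10}
tbl['q'] = tbl['q']+3 = 12 → {'h': 9, 'g': 6, 'b': 9, 'q': 12, 't': 10}
tbl['j'] = 1 → {'h': 9, 'g': 6, 'b': 9, 'q': 12, 't': 10, 'j': 1}
del 't' → {'h': 9, 'g': 6, 'b': 9, 'q': 12, 'j': 1}
tbl['g'] = tbl['j']+4 = 5 → {'h': 9, 'g': 5, 'b': 9, 'q': 12, 'j': 1}
tbl['h'] = 6 → {'h': 6, 'g': 5, 'b': 9, 'q': 12, 'j': 1}

{'h': 6, 'g': 5, 'b': 9, 'q': 12, 'j': 1}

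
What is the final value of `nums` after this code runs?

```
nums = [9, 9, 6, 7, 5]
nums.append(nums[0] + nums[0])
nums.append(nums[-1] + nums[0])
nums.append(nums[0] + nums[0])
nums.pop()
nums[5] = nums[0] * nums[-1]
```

append nums[0]+nums[0] = 9+9 = 18 → [9, 9, 6, 7, 5, 18]
append nums[-1]+nums[0] = 18+9 = 27 → [9, 9, 6, 7, 5, 18, 27]
append nums[0]+nums[0] = 9+9 = 18 → [9, 9, 6, 7, 5, 18, 27, 18]
pop() removes 18 → [9, 9, 6, 7, 5, 18, 27]
nums[5] = nums[0]*nums[-1] = 9*27 = 243 → [9, 9, 6, 7, 5, 243, 27]

[9, 9, 6, 7, 5, 243, 27]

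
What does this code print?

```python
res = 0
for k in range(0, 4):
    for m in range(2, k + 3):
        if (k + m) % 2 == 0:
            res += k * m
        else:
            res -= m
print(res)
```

28

k=0,m=2: even sum, res = 0+0 = 0
k=1,m=2: odd sum, res = 0-2 = -2
k=1,m=3: even sum, res = (-2)+3 = 1
k=2,m=2: even sum, res = 1+4 = 5
k=2,m=3: odd sum, res = 5-3 = 2
k=2,m=4: even sum, res = 2+8 = 10
k=3,m=2: odd sum, res = 10-2 = 8
k=3,m=3: even sum, res = 8+9 = 17
k=3,m=4: odd sum, res = 17-4 = 13
k=3,m=5: even sum, res = 13+15 = 28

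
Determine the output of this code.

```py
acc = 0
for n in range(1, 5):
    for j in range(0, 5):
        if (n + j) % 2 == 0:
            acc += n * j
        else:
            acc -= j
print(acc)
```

32

n=1,j=0: odd sum, acc = 0-0 = 0
n=1,j=1: even sum, acc = 0+1 = 1
n=1,j=2: odd sum, acc = 1-2 = -1
n=1,j=3: even sum, acc = (-1)+3 = 2
n=1,j=4: odd sum, acc = 2-4 = -2
n=2,j=0: even sum, acc = (-2)+0 = -2
n=2,j=1: odd sum, acc = (-2)-1 = -3
n=2,j=2: even sum, acc = (-3)+4 = 1
n=2,j=3: odd sum, acc = 1-3 = -2
n=2,j=4: even sum, acc = (-2)+8 = 6
n=3,j=0: odd sum, acc = 6-0 = 6
n=3,j=1: even sum, acc = 6+3 = 9
n=3,j=2: odd sum, acc = 9-2 = 7
n=3,j=3: even sum, acc = 7+9 = 16
n=3,j=4: odd sum, acc = 16-4 = 12
n=4,j=0: even sum, acc = 12+0 = 12
n=4,j=1: odd sum, acc = 12-1 = 11
n=4,j=2: even sum, acc = 11+8 = 19
n=4,j=3: odd sum, acc = 19-3 = 16
n=4,j=4: even sum, acc = 16+16 = 32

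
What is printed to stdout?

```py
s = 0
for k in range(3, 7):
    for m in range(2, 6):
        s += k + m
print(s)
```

128

k=3,m=2: s = 0+5 = 5
k=3,m=3: s = 5+6 = 11
k=3,m=4: s = 11+7 = 18
k=3,m=5: s = 18+8 = 26
k=4,m=2: s = 26+6 = 32
k=4,m=3: s = 32+7 = 39
k=4,m=4: s = 39+8 = 47
k=4,m=5: s = 47+9 = 56
k=5,m=2: s = 56+7 = 63
k=5,m=3: s = 63+8 = 71
k=5,m=4: s = 71+9 = 80
k=5,m=5: s = 80+10 = 90
k=6,m=2: s = 90+8 = 98
k=6,m=3: s = 98+9 = 107
k=6,m=4: s = 107+10 = 117
k=6,m=5: s = 117+11 = 128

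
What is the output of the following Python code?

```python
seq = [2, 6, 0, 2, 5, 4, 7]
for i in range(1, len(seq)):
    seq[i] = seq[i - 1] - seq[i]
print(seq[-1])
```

i=1: seq[1] = 2-6 = -4 → [2, -4, 0, 2, 5, 4, 7]
i=2: seq[2] = (-4)-0 = -4 → [2, -4, -4, 2, 5, 4, 7]
i=3: seq[3] = (-4)-2 = -6 → [2, -4, -4, -6, 5, 4, 7]
i=4: seq[4] = (-6)-5 = -11 → [2, -4, -4, -6, -11, 4, 7]
i=5: seq[5] = (-11)-4 = -15 → [2, -4, -4, -6, -11, -15, 7]
i=6: seq[6] = (-15)-7 = -22 → [2, -4, -4, -6, -11, -15, -22]

-22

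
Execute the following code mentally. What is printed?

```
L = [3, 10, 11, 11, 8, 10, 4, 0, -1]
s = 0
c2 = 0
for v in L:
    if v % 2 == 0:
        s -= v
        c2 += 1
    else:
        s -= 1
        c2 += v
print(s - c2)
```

v=3: not even, s = 0-1 = -1; c2=3
v=10: even, s = (-1)-10 = -11; c2=4
v=11: not even, s = (-11)-1 = -12; c2=15
v=11: not even, s = (-12)-1 = -13; c2=26
v=8: even, s = (-13)-8 = -21; c2=27
v=10: even, s = (-21)-10 = -31; c2=28
v=4: even, s = (-31)-4 = -35; c2=29
v=0: even, s = (-35)-0 = -35; c2=30
v=-1: not even, s = (-35)-1 = -36; c2=29
s-c2 = (-36)-29 = -65

-65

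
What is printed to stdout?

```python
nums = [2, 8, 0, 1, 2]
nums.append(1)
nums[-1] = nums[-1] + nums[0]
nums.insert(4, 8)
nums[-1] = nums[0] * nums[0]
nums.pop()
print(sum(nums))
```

21

append 1 → [2, 8, 0, 1, 2, 1]
nums[-1] = nums[-1]+nums[0] = 1+2 = 3 → [2, 8, 0, 1, 2, 3]
insert 8 at 4 → [2, 8, 0, 1, 8, 2, 3]
nums[-1] = nums[0]*nums[0] = 2*2 = 4 → [2, 8, 0, 1, 8, 2, 4]
pop() removes 4 → [2, 8, 0, 1, 8, 2]
sum = 21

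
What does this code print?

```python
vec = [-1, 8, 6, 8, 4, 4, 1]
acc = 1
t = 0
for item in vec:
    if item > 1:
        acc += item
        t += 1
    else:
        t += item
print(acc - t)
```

26

item=-1: not >1; t=-1
item=8: >1, acc = 1+8 = 9; t=0
item=6: >1, acc = 9+6 = 15; t=1
item=8: >1, acc = 15+8 = 23; t=2
item=4: >1, acc = 23+4 = 27; t=3
item=4: >1, acc = 27+4 = 31; t=4
item=1: not >1; t=5
acc-t = 31-5 = 26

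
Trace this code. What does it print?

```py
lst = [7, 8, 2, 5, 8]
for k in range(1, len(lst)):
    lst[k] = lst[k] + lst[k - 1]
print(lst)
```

k=1: lst[1] = 8+7 = 15 → [7, 15, 2, 5, 8]
k=2: lst[2] = 2+15 = 17 → [7, 15, 17, 5, 8]
k=3: lst[3] = 5+17 = 22 → [7, 15, 17, 22, 8]
k=4: lst[4] = 8+22 = 30 → [7, 15, 17, 22, 30]

[7, 15, 17, 22, 30]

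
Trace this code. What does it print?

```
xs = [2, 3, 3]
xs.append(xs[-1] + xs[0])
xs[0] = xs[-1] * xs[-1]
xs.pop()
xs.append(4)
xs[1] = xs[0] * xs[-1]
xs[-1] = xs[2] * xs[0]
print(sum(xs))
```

203

append xs[-1]+xs[0] = 3+2 = 5 → [2, 3, 3, 5]
xs[0] = xs[-1]*xs[-1] = 5*5 = 25 → [25, 3, 3, 5]
pop() removes 5 → [25, 3, 3]
append 4 → [25, 3, 3, 4]
xs[1] = xs[0]*xs[-1] = 25*4 = 100 → [25, 100, 3, 4]
xs[-1] = xs[2]*xs[0] = 3*25 = 75 → [25, 100, 3, 75]
sum = 203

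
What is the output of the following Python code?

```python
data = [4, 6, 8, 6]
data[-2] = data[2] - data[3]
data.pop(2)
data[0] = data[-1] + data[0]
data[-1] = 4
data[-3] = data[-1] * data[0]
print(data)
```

[40, 6, 4]

data[-2] = data[2]-data[3] = 8-6 = 2 → [4, 6, 2, 6]
pop(2) removes 2 → [4, 6, 6]
data[0] = data[-1]+data[0] = 6+4 = 10 → [10, 6, 6]
data[-1] = 4 → [10, 6, 4]
data[-3] = data[-1]*data[0] = 4*10 = 40 → [40, 6, 4]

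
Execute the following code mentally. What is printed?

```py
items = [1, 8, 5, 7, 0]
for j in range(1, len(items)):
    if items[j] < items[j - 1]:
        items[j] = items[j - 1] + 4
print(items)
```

[1, 8, 12, 16, 20]

j=1: 8>=1, unchanged → [1, 8, 5, 7, 0]
j=2: 5<8, items[2] = 8+4 = 12 → [1, 8, 12, 7, 0]
j=3: 7<12, items[3] = 12+4 = 16 → [1, 8, 12, 16, 0]
j=4: 0<16, items[4] = 16+4 = 20 → [1, 8, 12, 16, 20]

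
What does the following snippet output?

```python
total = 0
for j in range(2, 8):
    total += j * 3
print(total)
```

81

j=2: total = 0+2*3 = 6
j=3: total = 6+3*3 = 15
j=4: total = 15+4*3 = 27
j=5: total = 27+5*3 = 42
j=6: total = 42+6*3 = 60
j=7: total = 60+7*3 = 81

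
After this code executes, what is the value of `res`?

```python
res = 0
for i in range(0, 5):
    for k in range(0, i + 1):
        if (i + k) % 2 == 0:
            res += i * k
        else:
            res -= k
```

i=0,k=0: even sum, res = 0+0 = 0
i=1,k=0: odd sum, res = 0-0 = 0
i=1,k=1: even sum, res = 0+1 = 1
i=2,k=0: even sum, res = 1+0 = 1
i=2,k=1: odd sum, res = 1-1 = 0
i=2,k=2: even sum, res = 0+4 = 4
i=3,k=0: odd sum, res = 4-0 = 4
i=3,k=1: even sum, res = 4+3 = 7
i=3,k=2: odd sum, res = 7-2 = 5
i=3,k=3: even sum, res = 5+9 = 14
i=4,k=0: even sum, res = 14+0 = 14
i=4,k=1: odd sum, res = 14-1 = 13
i=4,k=2: even sum, res = 13+8 = 21
i=4,k=3: odd sum, res = 21-3 = 18
i=4,k=4: even sum, res = 18+16 = 34

34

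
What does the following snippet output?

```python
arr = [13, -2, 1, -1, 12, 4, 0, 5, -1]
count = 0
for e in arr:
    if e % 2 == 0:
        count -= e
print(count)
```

e=13: not even
e=-2: even, count = 0-(-2) = 2
e=1: not even
e=-1: not even
e=12: even, count = 2-12 = -10
e=4: even, count = (-10)-4 = -14
e=0: even, count = (-14)-0 = -14
e=5: not even
e=-1: not even

-14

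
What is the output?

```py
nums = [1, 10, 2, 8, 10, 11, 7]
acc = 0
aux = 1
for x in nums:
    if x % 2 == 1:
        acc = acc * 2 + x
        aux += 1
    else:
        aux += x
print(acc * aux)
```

1122

x=1: odd, acc = 0*2+1 = 1; aux=2
x=10: not odd; aux=12
x=2: not odd; aux=14
x=8: not odd; aux=22
x=10: not odd; aux=32
x=11: odd, acc = 1*2+11 = 13; aux=33
x=7: odd, acc = 13*2+7 = 33; aux=34
acc*aux = 33*34 = 1122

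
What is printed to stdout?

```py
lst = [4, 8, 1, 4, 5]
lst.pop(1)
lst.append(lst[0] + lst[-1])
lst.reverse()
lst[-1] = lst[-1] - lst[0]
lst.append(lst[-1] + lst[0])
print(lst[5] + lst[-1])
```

8

pop(1) removes 8 → [4, 1, 4, 5]
append lst[0]+lst[-1] = 4+5 = 9 → [4, 1, 4, 5, 9]
reverse → [9, 5, 4, 1, 4]
lst[-1] = lst[-1]-lst[0] = 4-9 = -5 → [9, 5, 4, 1, -5]
append lst[-1]+lst[0] = (-5)+9 = 4 → [9, 5, 4, 1, -5, 4]
lst[5]+lst[-1] = 4+4 = 8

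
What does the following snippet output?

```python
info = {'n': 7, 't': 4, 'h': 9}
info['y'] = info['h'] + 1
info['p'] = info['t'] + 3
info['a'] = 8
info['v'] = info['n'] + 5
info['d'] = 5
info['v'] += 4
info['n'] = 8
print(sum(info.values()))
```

info['y'] = info['h']+1 = 10 → {'n': 7, 't': 4, 'h': 9, 'y': 10}
info['p'] = info['t']+3 = 7 → {'n': 7, 't': 4, 'h': 9, 'y': 10, 'p': 7}
info['a'] = 8 → {'n': 7, 't': 4, 'h': 9, 'y': 10, 'p': 7, 'a': 8}
info['v'] = info['n']+5 = 12 → {'n': 7, 't': 4, 'h': 9, 'y': 10, 'p': 7, 'a': 8, 'v': 12}
info['d'] = 5 → {'n': 7, 't': 4, 'h': 9, 'y': 10, 'p': 7, 'a': 8, 'v': 12, 'd': 5}
info['v'] = 12+4 = 16 → {'n': 7, 't': 4, 'h': 9, 'y': 10, 'p': 7, 'a': 8, 'v': 16, 'd': 5}
info['n'] = 8 → {'n': 8, 't': 4, 'h': 9, 'y': 10, 'p': 7, 'a': 8, 'v': 16, 'd': 5}
sum of values = 67

67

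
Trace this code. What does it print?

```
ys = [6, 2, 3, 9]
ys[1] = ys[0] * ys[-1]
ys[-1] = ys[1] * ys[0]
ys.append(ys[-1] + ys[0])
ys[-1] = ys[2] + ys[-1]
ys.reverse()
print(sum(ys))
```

720

ys[1] = ys[0]*ys[-1] = 6*9 = 54 → [6, 54, 3, 9]
ys[-1] = ys[1]*ys[0] = 54*6 = 324 → [6, 54, 3, 324]
append ys[-1]+ys[0] = 324+6 = 330 → [6, 54, 3, 324, 330]
ys[-1] = ys[2]+ys[-1] = 3+330 = 333 → [6, 54, 3, 324, 333]
reverse → [333, 324, 3, 54, 6]
sum = 720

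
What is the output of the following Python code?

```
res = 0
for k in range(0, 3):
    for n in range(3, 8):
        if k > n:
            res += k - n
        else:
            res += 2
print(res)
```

30

k=0,n=3: not 0>3, res = 0+2 = 2
k=0,n=4: not 0>4, res = 2+2 = 4
k=0,n=5: not 0>5, res = 4+2 = 6
k=0,n=6: not 0>6, res = 6+2 = 8
k=0,n=7: not 0>7, res = 8+2 = 10
k=1,n=3: not 1>3, res = 10+2 = 12
k=1,n=4: not 1>4, res = 12+2 = 14
k=1,n=5: not 1>5, res = 14+2 = 16
k=1,n=6: not 1>6, res = 16+2 = 18
k=1,n=7: not 1>7, res = 18+2 = 20
k=2,n=3: not 2>3, res = 20+2 = 22
k=2,n=4: not 2>4, res = 22+2 = 24
k=2,n=5: not 2>5, res = 24+2 = 26
k=2,n=6: not 2>6, res = 26+2 = 28
k=2,n=7: not 2>7, res = 28+2 = 30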